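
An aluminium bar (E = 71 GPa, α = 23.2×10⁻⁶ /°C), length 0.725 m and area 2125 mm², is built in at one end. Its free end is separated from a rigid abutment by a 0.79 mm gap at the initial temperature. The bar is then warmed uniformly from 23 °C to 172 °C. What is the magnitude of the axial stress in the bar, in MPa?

Free thermal elongation = αΔT L = 23.2×10⁻⁶ × 149 × 725 = 2.506 mm.
After closing the 0.79 mm clearance, 2.506 − 0.79 = 1.716 mm of expansion remains to be suppressed by the wall.
So σ = E(δ_free − g)/L = 71×10³ × 1.716/725 = 168.1 MPa.

σ ≈ 168 MPa (compressive)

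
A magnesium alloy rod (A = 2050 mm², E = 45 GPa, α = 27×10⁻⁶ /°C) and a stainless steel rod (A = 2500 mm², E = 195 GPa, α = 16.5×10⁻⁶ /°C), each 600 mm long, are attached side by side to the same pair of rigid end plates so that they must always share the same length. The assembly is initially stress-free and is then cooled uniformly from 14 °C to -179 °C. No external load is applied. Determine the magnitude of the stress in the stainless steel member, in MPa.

σ ≈ 62.9 MPa (compressive)

Both members must finish at the same length. With the larger α, the magnesium alloy tends to over-contract; the plates restrain it, putting the magnesium alloy in tension and the stainless steel in compression. With no external load the two internal forces are equal and opposite, magnitude P.
Compatibility of the two members (thermal + elastic change equal): (α₁ − α₂)ΔT = P·[1/(A₁E₁) + 1/(A₂E₂)].
|α₁ − α₂|·ΔT = 10.5×10⁻⁶ × 193 = 0.002027.
1/(A₁E₁) + 1/(A₂E₂) = 1/(2050×45×10³) + 1/(2500×195×10³) = 1.289×10⁻⁸ N⁻¹.
So P = 0.002027 / 1.289×10⁻⁸ = 157.2 kN.
σ_{stainless steel} = P/A₂ = 157200/2500 = 62.88 MPa, compressive.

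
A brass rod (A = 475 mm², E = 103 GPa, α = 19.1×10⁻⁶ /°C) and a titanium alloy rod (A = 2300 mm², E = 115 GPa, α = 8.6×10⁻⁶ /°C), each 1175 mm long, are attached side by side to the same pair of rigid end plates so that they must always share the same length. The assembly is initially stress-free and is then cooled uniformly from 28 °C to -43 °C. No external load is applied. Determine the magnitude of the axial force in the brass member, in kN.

P ≈ 30.8 kN (tensile in the brass)

Equilibrium of a rigid end plate with no external load gives equal and opposite internal forces ±P in the two members. Since α_{brass} > α_{titanium alloy}, cooling drives the brass into tension and the titanium alloy into compression.
Setting the final lengths equal and cancelling L: (α₁ − α₂)ΔT = P/(A₁E₁) + P/(A₂E₂).
|α₁ − α₂|·ΔT = 10.5×10⁻⁶ × 71 = 0.0007455.
1/(A₁E₁) + 1/(A₂E₂) = 1/(475×103×10³) + 1/(2300×115×10³) = 2.422×10⁻⁸ N⁻¹.
P = 0.0007455 / 2.422×10⁻⁸ = 30780 N = 30.78 kN.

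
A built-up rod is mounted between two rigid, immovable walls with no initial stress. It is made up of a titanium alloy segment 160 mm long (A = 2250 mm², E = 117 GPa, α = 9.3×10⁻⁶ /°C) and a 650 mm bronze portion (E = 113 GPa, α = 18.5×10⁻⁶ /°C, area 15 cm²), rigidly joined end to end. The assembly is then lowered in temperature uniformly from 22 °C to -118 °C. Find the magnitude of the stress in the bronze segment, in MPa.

σ ≈ 284 MPa (tensile)

With the walls removed the bar would change length by δ_free = Σ αᵢΔT Lᵢ = 9.3×10⁻⁶×140×160 + 18.5×10⁻⁶×140×650 = 1.892 mm.
The walls prevent any net length change, so an axial force P (same in every segment) develops. Compatibility: P · Σ Lᵢ/(AᵢEᵢ) = δ_free.
Σ Lᵢ/(AᵢEᵢ) = 160/(2250×117×10³) + 650/(1500×113×10³) = 4.443×10⁻⁶ mm/N.
P = 1.892 / 4.443×10⁻⁶ = 425800 N = 425.8 kN, tensile.
σ_{bronze} = P / A = 425800 / 1500 = 283.9 MPa.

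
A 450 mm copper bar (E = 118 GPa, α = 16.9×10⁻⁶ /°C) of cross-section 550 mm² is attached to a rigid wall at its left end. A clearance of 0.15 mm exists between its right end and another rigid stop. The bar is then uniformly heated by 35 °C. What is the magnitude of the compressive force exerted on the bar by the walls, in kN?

Free thermal elongation = αΔT L = 16.9×10⁻⁶ × 35 × 450 = 0.2662 mm.
After closing the 0.15 mm clearance, 0.2662 − 0.15 = 0.1162 mm of expansion remains to be suppressed by the wall.
Compatibility: PL/(AE) = 0.1162 mm, so σ = P/A = E × (0.1162/450) = 30.46 MPa.
P = σA = 30.46 × 550 = 16.76 kN.

P ≈ 16.8 kN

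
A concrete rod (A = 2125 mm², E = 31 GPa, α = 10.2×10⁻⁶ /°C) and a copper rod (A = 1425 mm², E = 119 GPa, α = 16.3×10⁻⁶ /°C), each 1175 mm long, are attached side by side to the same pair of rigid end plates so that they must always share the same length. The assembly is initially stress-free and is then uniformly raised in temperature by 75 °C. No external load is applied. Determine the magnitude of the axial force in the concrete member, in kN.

Equilibrium of a rigid end plate with no external load gives equal and opposite internal forces ±P in the two members. Since α_{copper} > α_{concrete}, heating drives the copper into compression and the concrete into tension.
Setting the final lengths equal and cancelling L: (α₁ − α₂)ΔT = P/(A₁E₁) + P/(A₂E₂).
|α₁ − α₂|·ΔT = 6.1×10⁻⁶ × 75 = 0.0004575.
1/(A₁E₁) + 1/(A₂E₂) = 1/(2125×31×10³) + 1/(1425×119×10³) = 2.108×10⁻⁸ N⁻¹.
So P = 0.0004575 / 2.108×10⁻⁸ = 21.71 kN.

P ≈ 21.7 kN (tensile in the concrete)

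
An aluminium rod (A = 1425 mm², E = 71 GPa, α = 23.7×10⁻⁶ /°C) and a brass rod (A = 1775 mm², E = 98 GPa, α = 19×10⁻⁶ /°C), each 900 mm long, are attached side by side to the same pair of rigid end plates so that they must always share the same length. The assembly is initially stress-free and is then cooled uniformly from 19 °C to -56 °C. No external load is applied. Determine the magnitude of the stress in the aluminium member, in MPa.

σ ≈ 15.8 MPa (tensile)

The aluminium has the larger α, so on cooling it would change length more than the brass if both were free. The rigid plates force a common final length, so the aluminium is put into tension and the brass into compression, with equal and opposite forces P (no external load).
Equating the net (thermal + elastic) strains gives |α₁ − α₂|·ΔT = P·[1/(A₁E₁) + 1/(A₂E₂)].
|α₁ − α₂|·ΔT = 4.7×10⁻⁶ × 75 = 0.0003525.
1/(A₁E₁) + 1/(A₂E₂) = 1/(1425×71×10³) + 1/(1775×98×10³) = 1.563×10⁻⁸ N⁻¹.
P = 0.0003525 / 1.563×10⁻⁸ = 22550 N = 22.55 kN.
σ_{aluminium} = P/A₁ = 22550/1425 = 15.82 MPa, tensile.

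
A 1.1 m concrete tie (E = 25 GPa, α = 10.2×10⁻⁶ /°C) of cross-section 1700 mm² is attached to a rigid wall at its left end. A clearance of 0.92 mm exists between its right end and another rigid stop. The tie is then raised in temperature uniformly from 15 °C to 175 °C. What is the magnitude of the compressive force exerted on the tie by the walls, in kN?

P ≈ 33.8 kN

Unrestrained expansion: δ_free = αΔT L = 10.2×10⁻⁶ × 160 × 1100 = 1.795 mm.
After closing the 0.92 mm clearance, 1.795 − 0.92 = 0.8752 mm of expansion remains to be suppressed by the wall.
So σ = E(δ_free − g)/L = 25×10³ × 0.8752/1100 = 19.89 MPa.
P = σA = 19.89 × 1700 = 33.81 kN.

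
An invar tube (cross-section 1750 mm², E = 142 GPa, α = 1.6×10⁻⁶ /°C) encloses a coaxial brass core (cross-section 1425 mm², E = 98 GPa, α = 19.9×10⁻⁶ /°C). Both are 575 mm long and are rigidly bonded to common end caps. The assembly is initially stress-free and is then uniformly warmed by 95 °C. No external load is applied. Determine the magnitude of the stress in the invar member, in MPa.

Both members must finish at the same length. With the larger α, the brass tends to over-expand; the plates restrain it, putting the brass in compression and the invar in tension. With no external load the two internal forces are equal and opposite, magnitude P.
Compatibility of the two members (thermal + elastic change equal): (α₁ − α₂)ΔT = P·[1/(A₁E₁) + 1/(A₂E₂)].
|α₁ − α₂|·ΔT = 18.3×10⁻⁶ × 95 = 0.001738.
1/(A₁E₁) + 1/(A₂E₂) = 1/(1750×142×10³) + 1/(1425×98×10³) = 1.118×10⁻⁸ N⁻¹.
P = 0.001738 / 1.118×10⁻⁸ = 155400 N = 155.4 kN.
σ_{invar} = P/A₁ = 155400/1750 = 88.82 MPa, tensile.

σ ≈ 88.8 MPa (tensile)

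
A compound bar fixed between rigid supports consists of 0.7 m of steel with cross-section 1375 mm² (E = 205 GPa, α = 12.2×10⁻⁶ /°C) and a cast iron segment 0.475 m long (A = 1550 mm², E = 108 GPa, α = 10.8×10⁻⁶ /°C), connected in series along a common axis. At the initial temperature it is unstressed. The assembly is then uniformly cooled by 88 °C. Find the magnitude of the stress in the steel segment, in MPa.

σ ≈ 164 MPa (tensile)

If the supports were absent, the total length change would be Σ αᵢΔT Lᵢ = 12.2×10⁻⁶×88×700 + 10.8×10⁻⁶×88×475 = 1.203 mm.
The rigid supports impose zero overall length change; the single axial force P common to all segments must satisfy P Σ Lᵢ/(AᵢEᵢ) = δ_free.
Σ Lᵢ/(AᵢEᵢ) = 700/(1375×205×10³) + 475/(1550×108×10³) = 5.321×10⁻⁶ mm/N.
Hence P = δ_free / Σ(L/AE) = 1.203/5.321×10⁻⁶ = 226.1 kN (tensile).
σ_{steel} = P / A = 226100 / 1375 = 164.4 MPa.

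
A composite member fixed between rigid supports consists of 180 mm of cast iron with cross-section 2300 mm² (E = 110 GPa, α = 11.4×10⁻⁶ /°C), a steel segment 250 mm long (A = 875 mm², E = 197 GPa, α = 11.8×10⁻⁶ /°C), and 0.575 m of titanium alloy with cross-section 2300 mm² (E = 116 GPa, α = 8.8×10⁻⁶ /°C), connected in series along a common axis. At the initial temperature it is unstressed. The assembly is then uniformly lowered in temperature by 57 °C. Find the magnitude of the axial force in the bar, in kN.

P ≈ 133 kN (tensile)

Free thermal contraction of the whole bar: Σ αᵢΔT Lᵢ = 11.4×10⁻⁶×57×180 + 11.8×10⁻⁶×57×250 + 8.8×10⁻⁶×57×575 = 0.5735 mm.
The walls prevent any net length change, so an axial force P (same in every segment) develops. Compatibility: P · Σ Lᵢ/(AᵢEᵢ) = δ_free.
The series flexibility is Σ Lᵢ/(AᵢEᵢ) = 180/(2300×110×10³) + 250/(875×197×10³) + 575/(2300×116×10³) = 4.317×10⁻⁶ mm/N.
So P = 0.5735 / 4.317×10⁻⁶ = 132.9 kN, tensile.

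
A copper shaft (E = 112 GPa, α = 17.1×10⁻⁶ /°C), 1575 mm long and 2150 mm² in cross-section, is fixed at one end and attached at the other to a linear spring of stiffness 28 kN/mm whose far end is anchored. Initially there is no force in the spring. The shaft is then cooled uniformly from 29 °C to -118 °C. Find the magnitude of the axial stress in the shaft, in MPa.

σ ≈ 43.6 MPa (tensile)

The unrestrained thermal change is αΔT L = 17.1×10⁻⁶ × 147 × 1575 = 3.959 mm.
Let P be the tensile force in the spring. The shaft extends elastically by PL/(AE) and the spring stretches by P/k; together these equal δ_free.
P [ L/(AE) + 1/k ] = δ_free → P [ 1575/(2150×112×10³) + 1/(28×10³) ] = 3.959.
P = 3.959 / 4.225×10⁻⁵ = 93690 N.
σ = P/A = 93690/2150 = 43.58 MPa.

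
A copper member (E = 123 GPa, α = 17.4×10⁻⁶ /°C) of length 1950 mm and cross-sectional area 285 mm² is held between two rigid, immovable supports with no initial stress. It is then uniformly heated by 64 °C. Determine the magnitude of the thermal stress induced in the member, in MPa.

Because both ends are immovable the net strain is zero, and the suppressed thermal strain is αΔT = 17.4×10⁻⁶ × 64 = 1113.6×10⁻⁶.
The stress required to suppress this strain is σ = Eε = 123×10³ × 1113.6×10⁻⁶ = 137 MPa, compressive since the member is trying to expand.

σ ≈ 137 MPa (compressive)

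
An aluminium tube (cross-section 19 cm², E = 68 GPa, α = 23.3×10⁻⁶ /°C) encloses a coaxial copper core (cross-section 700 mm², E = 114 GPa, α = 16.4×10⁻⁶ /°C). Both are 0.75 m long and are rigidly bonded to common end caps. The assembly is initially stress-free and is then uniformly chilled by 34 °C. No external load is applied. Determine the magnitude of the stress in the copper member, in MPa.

Equilibrium of a rigid end plate with no external load gives equal and opposite internal forces ±P in the two members. Since α_{aluminium} > α_{copper}, cooling drives the aluminium into tension and the copper into compression.
Equating the net (thermal + elastic) strains gives |α₁ − α₂|·ΔT = P·[1/(A₁E₁) + 1/(A₂E₂)].
|α₁ − α₂|·ΔT = 6.9×10⁻⁶ × 34 = 0.0002346.
1/(A₁E₁) + 1/(A₂E₂) = 1/(1900×68×10³) + 1/(700×114×10³) = 2.027×10⁻⁸ N⁻¹.
P = 0.0002346 / 2.027×10⁻⁸ = 11570 N = 11.57 kN.
σ_{copper} = P/A₂ = 11570/700 = 16.53 MPa, compressive.

σ ≈ 16.5 MPa (compressive)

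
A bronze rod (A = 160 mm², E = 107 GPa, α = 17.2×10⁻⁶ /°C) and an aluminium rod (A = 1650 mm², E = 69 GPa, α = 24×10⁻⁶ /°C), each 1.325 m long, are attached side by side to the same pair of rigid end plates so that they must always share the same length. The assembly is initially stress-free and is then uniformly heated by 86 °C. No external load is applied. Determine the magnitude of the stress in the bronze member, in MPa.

σ ≈ 54.4 MPa (tensile)

The aluminium has the larger α, so on heating it would change length more than the bronze if both were free. The rigid plates force a common final length, so the aluminium is put into compression and the bronze into tension, with equal and opposite forces P (no external load).
Compatibility of the two members (thermal + elastic change equal): (α₁ − α₂)ΔT = P·[1/(A₁E₁) + 1/(A₂E₂)].
|α₁ − α₂|·ΔT = 6.8×10⁻⁶ × 86 = 0.0005848.
1/(A₁E₁) + 1/(A₂E₂) = 1/(160×107×10³) + 1/(1650×69×10³) = 6.719×10⁻⁸ N⁻¹.
So P = 0.0005848 / 6.719×10⁻⁸ = 8.703 kN.
σ_{bronze} = P/A₁ = 8703/160 = 54.39 MPa, tensile.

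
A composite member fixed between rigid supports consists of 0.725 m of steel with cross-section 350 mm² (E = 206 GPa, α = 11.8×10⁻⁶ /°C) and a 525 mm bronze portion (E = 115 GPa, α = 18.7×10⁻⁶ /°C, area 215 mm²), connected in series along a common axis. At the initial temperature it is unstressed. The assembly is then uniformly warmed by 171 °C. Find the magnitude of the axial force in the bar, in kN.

Free thermal expansion of the whole bar: Σ αᵢΔT Lᵢ = 11.8×10⁻⁶×171×725 + 18.7×10⁻⁶×171×525 = 3.142 mm.
The walls prevent any net length change, so an axial force P (same in every segment) develops. Compatibility: P · Σ Lᵢ/(AᵢEᵢ) = δ_free.
The series flexibility is Σ Lᵢ/(AᵢEᵢ) = 725/(350×206×10³) + 525/(215×115×10³) = 3.129×10⁻⁵ mm/N.
So P = 3.142 / 3.129×10⁻⁵ = 100.4 kN, compressive.

P ≈ 100 kN (compressive)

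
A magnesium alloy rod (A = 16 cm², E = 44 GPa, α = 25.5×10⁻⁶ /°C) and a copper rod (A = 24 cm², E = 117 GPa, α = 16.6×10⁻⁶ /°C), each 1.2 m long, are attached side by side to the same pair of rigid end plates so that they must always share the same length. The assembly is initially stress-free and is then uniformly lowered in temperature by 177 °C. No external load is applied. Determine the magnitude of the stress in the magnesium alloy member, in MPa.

Equilibrium of a rigid end plate with no external load gives equal and opposite internal forces ±P in the two members. Since α_{magnesium alloy} > α_{copper}, cooling drives the magnesium alloy into tension and the copper into compression.
Compatibility of the two members (thermal + elastic change equal): (α₁ − α₂)ΔT = P·[1/(A₁E₁) + 1/(A₂E₂)].
|α₁ − α₂|·ΔT = 8.9×10⁻⁶ × 177 = 0.001575.
1/(A₁E₁) + 1/(A₂E₂) = 1/(1600×44×10³) + 1/(2400×117×10³) = 1.777×10⁻⁸ N⁻¹.
P = 0.001575 / 1.777×10⁻⁸ = 88670 N = 88.67 kN.
σ_{magnesium alloy} = P/A₁ = 88670/1600 = 55.42 MPa, tensile.

σ ≈ 55.4 MPa (tensile)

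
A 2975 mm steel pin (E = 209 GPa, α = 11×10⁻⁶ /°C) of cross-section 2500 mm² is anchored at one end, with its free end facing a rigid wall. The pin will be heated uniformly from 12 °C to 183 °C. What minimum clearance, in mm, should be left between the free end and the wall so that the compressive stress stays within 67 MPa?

With no wall the pin would lengthen by αΔT L = 11×10⁻⁶ × 171 × 2975 = 5.596 mm.
A stress of 67 MPa corresponds to the wall pushing the pin back by σL/E = 67×2975/(209×10³) = 0.9537 mm.
So the gap has to take up the difference, g_min = δ_free − σL/E = 5.596 − 0.9537 = 4.642 mm.

g ≈ 4.64 mm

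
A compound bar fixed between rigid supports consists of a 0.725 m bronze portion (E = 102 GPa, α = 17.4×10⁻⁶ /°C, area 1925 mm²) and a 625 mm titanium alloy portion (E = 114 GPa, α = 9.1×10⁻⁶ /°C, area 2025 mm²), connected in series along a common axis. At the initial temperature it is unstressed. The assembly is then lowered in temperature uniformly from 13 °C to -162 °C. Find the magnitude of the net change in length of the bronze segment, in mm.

If the supports were absent, the total length change would be Σ αᵢΔT Lᵢ = 17.4×10⁻⁶×175×725 + 9.1×10⁻⁶×175×625 = 3.203 mm.
The walls prevent any net length change, so an axial force P (same in every segment) develops. Compatibility: P · Σ Lᵢ/(AᵢEᵢ) = δ_free.
Σ Lᵢ/(AᵢEᵢ) = 725/(1925×102×10³) + 625/(2025×114×10³) = 6.4×10⁻⁶ mm/N.
P = 3.203 / 6.4×10⁻⁶ = 500500 N = 500.5 kN, tensile.
For the bronze segment, free thermal change = 17.4×10⁻⁶×175×725 = 2.208 mm and elastic change from P = 500500×725/(1925×102×10³) = 1.848 mm; these oppose, so the net change is 0.36 mm (segment shortens).

|ΔL| ≈ 0.36 mm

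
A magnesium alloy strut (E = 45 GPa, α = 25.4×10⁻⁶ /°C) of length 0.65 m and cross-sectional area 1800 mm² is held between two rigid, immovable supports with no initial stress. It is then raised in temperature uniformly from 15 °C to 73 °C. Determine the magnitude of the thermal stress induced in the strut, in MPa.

The supports are rigid, so the total axial strain is zero. The restrained thermal strain is ε = αΔT = 25.4×10⁻⁶ × 58 = 1473.2×10⁻⁶.
σ = EαΔT = 45×10³ × 25.4×10⁻⁶ × 58 = 66.29 MPa (compressive; the strut is trying to expand).

σ ≈ 66.3 MPa (compressive)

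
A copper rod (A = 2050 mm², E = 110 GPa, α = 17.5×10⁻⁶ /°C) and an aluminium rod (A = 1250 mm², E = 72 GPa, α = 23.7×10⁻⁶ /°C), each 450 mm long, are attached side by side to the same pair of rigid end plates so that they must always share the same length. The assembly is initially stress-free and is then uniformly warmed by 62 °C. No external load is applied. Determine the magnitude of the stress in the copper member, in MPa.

σ ≈ 12.1 MPa (tensile)

Equilibrium of a rigid end plate with no external load gives equal and opposite internal forces ±P in the two members. Since α_{aluminium} > α_{copper}, heating drives the aluminium into compression and the copper into tension.
Compatibility of the two members (thermal + elastic change equal): (α₁ − α₂)ΔT = P·[1/(A₁E₁) + 1/(A₂E₂)].
|α₁ − α₂|·ΔT = 6.2×10⁻⁶ × 62 = 0.0003844.
1/(A₁E₁) + 1/(A₂E₂) = 1/(2050×110×10³) + 1/(1250×72×10³) = 1.555×10⁻⁸ N⁻¹.
So P = 0.0003844 / 1.555×10⁻⁸ = 24.73 kN.
σ_{copper} = P/A₁ = 24730/2050 = 12.06 MPa, tensile.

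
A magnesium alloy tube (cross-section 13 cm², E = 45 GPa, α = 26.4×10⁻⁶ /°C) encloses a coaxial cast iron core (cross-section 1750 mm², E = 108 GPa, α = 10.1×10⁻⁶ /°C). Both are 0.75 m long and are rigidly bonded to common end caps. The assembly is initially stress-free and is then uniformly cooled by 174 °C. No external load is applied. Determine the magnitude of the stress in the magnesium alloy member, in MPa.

σ ≈ 97.5 MPa (tensile)

Both members must finish at the same length. With the larger α, the magnesium alloy tends to over-contract; the plates restrain it, putting the magnesium alloy in tension and the cast iron in compression. With no external load the two internal forces are equal and opposite, magnitude P.
Equating the net (thermal + elastic) strains gives |α₁ − α₂|·ΔT = P·[1/(A₁E₁) + 1/(A₂E₂)].
|α₁ − α₂|·ΔT = 16.3×10⁻⁶ × 174 = 0.002836.
1/(A₁E₁) + 1/(A₂E₂) = 1/(1300×45×10³) + 1/(1750×108×10³) = 2.239×10⁻⁸ N⁻¹.
P = 0.002836 / 2.239×10⁻⁸ = 126700 N = 126.7 kN.
σ_{magnesium alloy} = P/A₁ = 126700/1300 = 97.46 MPa, tensile.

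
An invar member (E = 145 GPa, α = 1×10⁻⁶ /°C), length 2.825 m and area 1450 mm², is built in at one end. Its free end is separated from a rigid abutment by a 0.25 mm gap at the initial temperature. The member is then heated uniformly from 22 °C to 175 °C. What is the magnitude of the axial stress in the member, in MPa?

σ ≈ 9.35 MPa (compressive)

Free thermal elongation = αΔT L = 1×10⁻⁶ × 153 × 2825 = 0.4322 mm.
After closing the 0.25 mm clearance, 0.4322 − 0.25 = 0.1822 mm of expansion remains to be suppressed by the wall.
So σ = E(δ_free − g)/L = 145×10³ × 0.1822/2825 = 9.353 MPa.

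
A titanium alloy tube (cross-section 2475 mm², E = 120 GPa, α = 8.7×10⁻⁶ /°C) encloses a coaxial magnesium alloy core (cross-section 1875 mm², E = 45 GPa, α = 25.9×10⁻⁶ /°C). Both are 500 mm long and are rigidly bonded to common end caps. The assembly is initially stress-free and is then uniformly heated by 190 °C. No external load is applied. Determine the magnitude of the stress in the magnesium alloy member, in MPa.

The magnesium alloy has the larger α, so on heating it would change length more than the titanium alloy if both were free. The rigid plates force a common final length, so the magnesium alloy is put into compression and the titanium alloy into tension, with equal and opposite forces P (no external load).
Compatibility of the two members (thermal + elastic change equal): (α₁ − α₂)ΔT = P·[1/(A₁E₁) + 1/(A₂E₂)].
|α₁ − α₂|·ΔT = 17.2×10⁻⁶ × 190 = 0.003268.
1/(A₁E₁) + 1/(A₂E₂) = 1/(2475×120×10³) + 1/(1875×45×10³) = 1.522×10⁻⁸ N⁻¹.
So P = 0.003268 / 1.522×10⁻⁸ = 214.7 kN.
σ_{magnesium alloy} = P/A₂ = 214700/1875 = 114.5 MPa, compressive.

σ ≈ 115 MPa (compressive)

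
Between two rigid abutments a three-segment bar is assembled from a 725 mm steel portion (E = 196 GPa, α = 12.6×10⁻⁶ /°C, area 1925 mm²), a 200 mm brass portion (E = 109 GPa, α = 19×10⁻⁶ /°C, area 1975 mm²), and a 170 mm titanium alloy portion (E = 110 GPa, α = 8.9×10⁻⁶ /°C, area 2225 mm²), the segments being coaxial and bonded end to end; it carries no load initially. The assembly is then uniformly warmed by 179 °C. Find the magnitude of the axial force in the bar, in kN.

P ≈ 729 kN (compressive)

Free thermal expansion of the whole bar: Σ αᵢΔT Lᵢ = 12.6×10⁻⁶×179×725 + 19×10⁻⁶×179×200 + 8.9×10⁻⁶×179×170 = 2.586 mm.
The rigid supports impose zero overall length change; the single axial force P common to all segments must satisfy P Σ Lᵢ/(AᵢEᵢ) = δ_free.
The series flexibility is Σ Lᵢ/(AᵢEᵢ) = 725/(1925×196×10³) + 200/(1975×109×10³) + 170/(2225×110×10³) = 3.545×10⁻⁶ mm/N.
P = 2.586 / 3.545×10⁻⁶ = 729500 N = 729.5 kN, compressive.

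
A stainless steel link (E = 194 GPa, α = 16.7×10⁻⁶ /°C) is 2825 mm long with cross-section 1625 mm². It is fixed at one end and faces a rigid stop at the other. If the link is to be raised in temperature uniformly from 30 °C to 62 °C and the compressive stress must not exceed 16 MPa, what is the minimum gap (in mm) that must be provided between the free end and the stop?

g ≈ 1.28 mm

With no wall the link would lengthen by αΔT L = 16.7×10⁻⁶ × 32 × 2825 = 1.51 mm.
A stress of 16 MPa corresponds to the wall pushing the link back by σL/E = 16×2825/(194×10³) = 0.233 mm.
The gap must absorb the remainder: g_min = 1.51 − 0.233 = 1.277 mm.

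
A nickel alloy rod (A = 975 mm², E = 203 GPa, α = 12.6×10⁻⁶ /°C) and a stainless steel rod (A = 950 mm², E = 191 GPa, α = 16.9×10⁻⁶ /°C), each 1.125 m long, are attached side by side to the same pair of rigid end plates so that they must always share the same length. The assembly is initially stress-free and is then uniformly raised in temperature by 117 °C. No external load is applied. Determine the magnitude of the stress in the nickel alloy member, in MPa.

σ ≈ 48.8 MPa (tensile)

Equilibrium of a rigid end plate with no external load gives equal and opposite internal forces ±P in the two members. Since α_{stainless steel} > α_{nickel alloy}, heating drives the stainless steel into compression and the nickel alloy into tension.
Compatibility of the two members (thermal + elastic change equal): (α₁ − α₂)ΔT = P·[1/(A₁E₁) + 1/(A₂E₂)].
|α₁ − α₂|·ΔT = 4.3×10⁻⁶ × 117 = 0.0005031.
1/(A₁E₁) + 1/(A₂E₂) = 1/(975×203×10³) + 1/(950×191×10³) = 1.056×10⁻⁸ N⁻¹.
P = 0.0005031 / 1.056×10⁻⁸ = 47630 N = 47.63 kN.
σ_{nickel alloy} = P/A₁ = 47630/975 = 48.85 MPa, tensile.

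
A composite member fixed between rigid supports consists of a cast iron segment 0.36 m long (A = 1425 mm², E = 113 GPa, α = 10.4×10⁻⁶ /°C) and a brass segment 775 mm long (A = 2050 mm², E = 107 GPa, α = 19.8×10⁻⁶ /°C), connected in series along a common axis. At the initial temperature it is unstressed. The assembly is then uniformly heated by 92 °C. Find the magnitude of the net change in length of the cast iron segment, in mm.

|ΔL| ≈ 0.336 mm

If the supports were absent, the total length change would be Σ αᵢΔT Lᵢ = 10.4×10⁻⁶×92×360 + 19.8×10⁻⁶×92×775 = 1.756 mm.
The walls prevent any net length change, so an axial force P (same in every segment) develops. Compatibility: P · Σ Lᵢ/(AᵢEᵢ) = δ_free.
Σ Lᵢ/(AᵢEᵢ) = 360/(1425×113×10³) + 775/(2050×107×10³) = 5.769×10⁻⁶ mm/N.
So P = 1.756 / 5.769×10⁻⁶ = 304.4 kN, compressive.
For the cast iron segment, free thermal change = 10.4×10⁻⁶×92×360 = 0.3444 mm and elastic change from P = 304400×360/(1425×113×10³) = 0.6806 mm; these oppose, so the net change is 0.336 mm (segment shortens).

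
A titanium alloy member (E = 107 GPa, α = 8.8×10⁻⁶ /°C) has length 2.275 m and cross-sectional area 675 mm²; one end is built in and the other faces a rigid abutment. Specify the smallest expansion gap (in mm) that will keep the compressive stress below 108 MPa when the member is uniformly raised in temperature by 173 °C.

g ≈ 1.17 mm

Free expansion if unrestrained: δ_free = αΔT L = 8.8×10⁻⁶ × 173 × 2275 = 3.463 mm.
At the allowable stress the elastic shortening the wall may impose is σL/E = 108 × 2275 / (107×10³) = 2.296 mm.
The gap must absorb the remainder: g_min = 3.463 − 2.296 = 1.167 mm.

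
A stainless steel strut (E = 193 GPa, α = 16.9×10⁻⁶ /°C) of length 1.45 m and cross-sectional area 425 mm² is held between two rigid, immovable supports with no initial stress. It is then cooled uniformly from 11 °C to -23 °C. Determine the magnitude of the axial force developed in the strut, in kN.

P ≈ 47.1 kN (tensile)

The ends cannot move, so σ = EαΔT = 193×10³ × 16.9×10⁻⁶ × 34 = 110.9 MPa.
P = AEαΔT = 425 × 193×10³ × 16.9×10⁻⁶ × 34 = 47.13 kN (tensile).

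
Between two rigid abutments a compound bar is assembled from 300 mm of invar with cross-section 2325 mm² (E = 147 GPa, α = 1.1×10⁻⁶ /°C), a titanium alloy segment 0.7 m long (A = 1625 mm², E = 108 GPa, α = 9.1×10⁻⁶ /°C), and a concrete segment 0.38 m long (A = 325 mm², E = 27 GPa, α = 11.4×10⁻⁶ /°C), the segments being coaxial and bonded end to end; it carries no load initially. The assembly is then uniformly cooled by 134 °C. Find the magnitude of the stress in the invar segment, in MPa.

σ ≈ 13.2 MPa (tensile)

If the supports were absent, the total length change would be Σ αᵢΔT Lᵢ = 1.1×10⁻⁶×134×300 + 9.1×10⁻⁶×134×700 + 11.4×10⁻⁶×134×380 = 1.478 mm.
Since the ends are fixed, an axial force P builds up, equal in every segment, with P · Σ Lᵢ/(AᵢEᵢ) = δ_free.
Σ Lᵢ/(AᵢEᵢ) = 300/(2325×147×10³) + 700/(1625×108×10³) + 380/(325×27×10³) = 4.817×10⁻⁵ mm/N.
Hence P = δ_free / Σ(L/AE) = 1.478/4.817×10⁻⁵ = 30.69 kN (tensile).
σ_{invar} = P / A = 30690 / 2325 = 13.2 MPa.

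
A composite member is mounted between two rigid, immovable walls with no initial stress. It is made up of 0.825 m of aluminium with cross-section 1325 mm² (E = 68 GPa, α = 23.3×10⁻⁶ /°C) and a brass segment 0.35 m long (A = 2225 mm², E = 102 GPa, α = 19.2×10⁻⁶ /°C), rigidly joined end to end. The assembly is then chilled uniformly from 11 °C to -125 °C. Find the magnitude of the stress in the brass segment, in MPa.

σ ≈ 148 MPa (tensile)

If the supports were absent, the total length change would be Σ αᵢΔT Lᵢ = 23.3×10⁻⁶×136×825 + 19.2×10⁻⁶×136×350 = 3.528 mm.
The rigid supports impose zero overall length change; the single axial force P common to all segments must satisfy P Σ Lᵢ/(AᵢEᵢ) = δ_free.
The series flexibility is Σ Lᵢ/(AᵢEᵢ) = 825/(1325×68×10³) + 350/(2225×102×10³) = 1.07×10⁻⁵ mm/N.
P = 3.528 / 1.07×10⁻⁵ = 329800 N = 329.8 kN, tensile.
σ_{brass} = P / A = 329800 / 2225 = 148.2 MPa.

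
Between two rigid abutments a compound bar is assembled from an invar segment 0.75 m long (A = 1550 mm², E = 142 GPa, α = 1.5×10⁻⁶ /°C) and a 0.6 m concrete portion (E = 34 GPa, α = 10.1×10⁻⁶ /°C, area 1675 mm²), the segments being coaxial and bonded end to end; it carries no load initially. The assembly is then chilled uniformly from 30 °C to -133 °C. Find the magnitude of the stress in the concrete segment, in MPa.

σ ≈ 50.1 MPa (tensile)

With the walls removed the bar would change length by δ_free = Σ αᵢΔT Lᵢ = 1.5×10⁻⁶×163×750 + 10.1×10⁻⁶×163×600 = 1.171 mm.
Since the ends are fixed, an axial force P builds up, equal in every segment, with P · Σ Lᵢ/(AᵢEᵢ) = δ_free.
Σ Lᵢ/(AᵢEᵢ) = 750/(1550×142×10³) + 600/(1675×34×10³) = 1.394×10⁻⁵ mm/N.
Hence P = δ_free / Σ(L/AE) = 1.171/1.394×10⁻⁵ = 84 kN (tensile).
σ_{concrete} = P / A = 84000 / 1675 = 50.15 MPa.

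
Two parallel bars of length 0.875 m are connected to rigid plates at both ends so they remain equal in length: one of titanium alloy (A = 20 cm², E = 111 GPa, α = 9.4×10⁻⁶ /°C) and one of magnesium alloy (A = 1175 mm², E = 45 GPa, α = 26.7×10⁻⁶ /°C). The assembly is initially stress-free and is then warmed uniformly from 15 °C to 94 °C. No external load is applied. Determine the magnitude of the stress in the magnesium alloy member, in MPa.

Both members must finish at the same length. With the larger α, the magnesium alloy tends to over-expand; the plates restrain it, putting the magnesium alloy in compression and the titanium alloy in tension. With no external load the two internal forces are equal and opposite, magnitude P.
Compatibility of the two members (thermal + elastic change equal): (α₁ − α₂)ΔT = P·[1/(A₁E₁) + 1/(A₂E₂)].
|α₁ − α₂|·ΔT = 17.3×10⁻⁶ × 79 = 0.001367.
1/(A₁E₁) + 1/(A₂E₂) = 1/(2000×111×10³) + 1/(1175×45×10³) = 2.342×10⁻⁸ N⁻¹.
P = 0.001367 / 2.342×10⁻⁸ = 58360 N = 58.36 kN.
σ_{magnesium alloy} = P/A₂ = 58360/1175 = 49.67 MPa, compressive.

σ ≈ 49.7 MPa (compressive)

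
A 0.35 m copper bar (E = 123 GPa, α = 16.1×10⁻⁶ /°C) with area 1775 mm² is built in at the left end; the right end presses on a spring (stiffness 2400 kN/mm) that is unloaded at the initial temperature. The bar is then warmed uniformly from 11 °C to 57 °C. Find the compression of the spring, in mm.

The unrestrained thermal change is αΔT L = 16.1×10⁻⁶ × 46 × 350 = 0.2592 mm.
Let P be the compressive force at the spring. The bar shortens elastically by PL/(AE) and the spring compresses by P/k; together these equal δ_free.
P [ L/(AE) + 1/k ] = δ_free → P [ 350/(1775×123×10³) + 1/(2400×10³) ] = 0.2592.
P = 0.2592 / 2.02×10⁻⁶ = 128300 N.
Spring compression = P/k = 128300/(2400×10³) = 0.05347 mm.

δ ≈ 0.0535 mm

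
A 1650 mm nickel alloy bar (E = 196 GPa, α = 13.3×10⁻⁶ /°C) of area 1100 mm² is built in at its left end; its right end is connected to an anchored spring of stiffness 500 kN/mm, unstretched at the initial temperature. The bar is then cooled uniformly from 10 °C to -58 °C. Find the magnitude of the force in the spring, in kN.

Free thermal contraction: δ_free = αΔT L = 13.3×10⁻⁶ × 68 × 1650 = 1.492 mm.
With a force P in the spring, the elastic change of the bar is PL/(AE) and that of the spring is P/k; compatibility requires their sum to equal δ_free.
So P = δ_free / [L/(AE) + 1/k] = 1.492 / [ 1650/(1100×196×10³) + 1/(500×10³) ].
P = 1.492 / 9.653×10⁻⁶ = 154600 N.

P ≈ 155 kN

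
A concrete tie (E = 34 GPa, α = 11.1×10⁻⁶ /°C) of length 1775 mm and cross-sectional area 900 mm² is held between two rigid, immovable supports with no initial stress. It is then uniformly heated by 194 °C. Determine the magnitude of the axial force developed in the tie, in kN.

With zero net strain, σ = E·αΔT = 34 GPa × 11.1×10⁻⁶ × 194 = 73.22 MPa.
Then P = σA = 73.22 × 900 mm² = 65.89 kN, compressive.

P ≈ 65.9 kN (compressive)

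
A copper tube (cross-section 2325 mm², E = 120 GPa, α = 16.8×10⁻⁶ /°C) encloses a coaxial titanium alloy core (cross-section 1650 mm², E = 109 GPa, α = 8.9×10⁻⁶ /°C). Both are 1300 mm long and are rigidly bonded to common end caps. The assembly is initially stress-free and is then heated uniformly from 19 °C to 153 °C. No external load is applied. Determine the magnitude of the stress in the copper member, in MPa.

σ ≈ 49.8 MPa (compressive)

Both members must finish at the same length. With the larger α, the copper tends to over-expand; the plates restrain it, putting the copper in compression and the titanium alloy in tension. With no external load the two internal forces are equal and opposite, magnitude P.
Compatibility of the two members (thermal + elastic change equal): (α₁ − α₂)ΔT = P·[1/(A₁E₁) + 1/(A₂E₂)].
|α₁ − α₂|·ΔT = 7.9×10⁻⁶ × 134 = 0.001059.
1/(A₁E₁) + 1/(A₂E₂) = 1/(2325×120×10³) + 1/(1650×109×10³) = 9.144×10⁻⁹ N⁻¹.
So P = 0.001059 / 9.144×10⁻⁹ = 115.8 kN.
σ_{copper} = P/A₁ = 115800/2325 = 49.79 MPa, compressive.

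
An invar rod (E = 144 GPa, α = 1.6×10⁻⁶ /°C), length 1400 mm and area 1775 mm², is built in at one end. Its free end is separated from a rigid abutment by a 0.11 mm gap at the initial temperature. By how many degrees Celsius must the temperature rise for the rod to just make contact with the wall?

ΔT ≈ 49.1 °C

The gap closes when αΔT L = 0.11 mm, since the rod is still unstressed at that instant.
ΔT = 0.11 / (1.6×10⁻⁶ × 1400) = 49.11 °C.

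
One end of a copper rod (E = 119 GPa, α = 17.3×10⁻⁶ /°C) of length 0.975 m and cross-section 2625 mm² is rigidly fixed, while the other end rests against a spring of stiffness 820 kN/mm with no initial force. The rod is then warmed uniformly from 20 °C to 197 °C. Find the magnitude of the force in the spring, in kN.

P ≈ 688 kN

If the spring were absent the rod would lengthen by αΔT L = 17.3×10⁻⁶ × 177 × 975 = 2.986 mm.
Let P be the compressive force at the spring. The rod shortens elastically by PL/(AE) and the spring compresses by P/k; together these equal δ_free.
So P = δ_free / [L/(AE) + 1/k] = 2.986 / [ 975/(2625×119×10³) + 1/(820×10³) ].
P = 2.986 / 4.341×10⁻⁶ = 687800 N.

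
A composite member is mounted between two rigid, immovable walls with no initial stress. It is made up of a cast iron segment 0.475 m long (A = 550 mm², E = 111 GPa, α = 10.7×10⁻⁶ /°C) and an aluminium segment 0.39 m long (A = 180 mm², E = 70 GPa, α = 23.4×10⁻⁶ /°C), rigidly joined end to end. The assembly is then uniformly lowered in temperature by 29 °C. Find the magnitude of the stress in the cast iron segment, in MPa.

σ ≈ 19.3 MPa (tensile)

Free thermal contraction of the whole bar: Σ αᵢΔT Lᵢ = 10.7×10⁻⁶×29×475 + 23.4×10⁻⁶×29×390 = 0.412 mm.
The rigid supports impose zero overall length change; the single axial force P common to all segments must satisfy P Σ Lᵢ/(AᵢEᵢ) = δ_free.
The series flexibility is Σ Lᵢ/(AᵢEᵢ) = 475/(550×111×10³) + 390/(180×70×10³) = 3.873×10⁻⁵ mm/N.
So P = 0.412 / 3.873×10⁻⁵ = 10.64 kN, tensile.
σ_{cast iron} = P / A = 10640 / 550 = 19.34 MPa.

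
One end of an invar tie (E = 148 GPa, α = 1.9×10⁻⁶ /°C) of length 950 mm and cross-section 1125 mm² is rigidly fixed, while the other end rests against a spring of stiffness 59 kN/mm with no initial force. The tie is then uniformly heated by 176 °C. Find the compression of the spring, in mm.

δ ≈ 0.238 mm

Free thermal expansion: δ_free = αΔT L = 1.9×10⁻⁶ × 176 × 950 = 0.3177 mm.
Let P be the compressive force at the spring. The tie shortens elastically by PL/(AE) and the spring compresses by P/k; together these equal δ_free.
So P = δ_free / [L/(AE) + 1/k] = 0.3177 / [ 950/(1125×148×10³) + 1/(59×10³) ].
P = 0.3177 / 2.265×10⁻⁵ = 14020 N.
Spring compression = P/k = 14020/(59×10³) = 0.2377 mm.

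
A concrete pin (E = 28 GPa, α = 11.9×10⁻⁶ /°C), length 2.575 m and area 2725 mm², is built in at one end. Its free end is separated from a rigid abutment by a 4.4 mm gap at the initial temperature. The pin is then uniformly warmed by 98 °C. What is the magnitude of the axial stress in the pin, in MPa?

σ ≈ 0 MPa

If the wall were absent the pin would grow by αΔT L = 11.9×10⁻⁶ × 98 × 2575 = 3.003 mm.
Since δ_free = 3 mm is less than the 4.4 mm gap, the pin never touches the wall. No axial force develops.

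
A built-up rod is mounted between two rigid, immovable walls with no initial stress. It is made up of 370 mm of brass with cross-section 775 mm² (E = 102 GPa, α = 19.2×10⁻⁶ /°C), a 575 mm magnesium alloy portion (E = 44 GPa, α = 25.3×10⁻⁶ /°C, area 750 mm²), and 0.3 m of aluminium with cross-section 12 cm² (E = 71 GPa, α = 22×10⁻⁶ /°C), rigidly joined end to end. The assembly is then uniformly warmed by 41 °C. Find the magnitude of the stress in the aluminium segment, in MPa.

σ ≈ 37.7 MPa (compressive)

If the supports were absent, the total length change would be Σ αᵢΔT Lᵢ = 19.2×10⁻⁶×41×370 + 25.3×10⁻⁶×41×575 + 22×10⁻⁶×41×300 = 1.158 mm.
The walls prevent any net length change, so an axial force P (same in every segment) develops. Compatibility: P · Σ Lᵢ/(AᵢEᵢ) = δ_free.
Σ Lᵢ/(AᵢEᵢ) = 370/(775×102×10³) + 575/(750×44×10³) + 300/(1200×71×10³) = 2.563×10⁻⁵ mm/N.
P = 1.158 / 2.563×10⁻⁵ = 45200 N = 45.2 kN, compressive.
σ_{aluminium} = P / A = 45200 / 1200 = 37.67 MPa.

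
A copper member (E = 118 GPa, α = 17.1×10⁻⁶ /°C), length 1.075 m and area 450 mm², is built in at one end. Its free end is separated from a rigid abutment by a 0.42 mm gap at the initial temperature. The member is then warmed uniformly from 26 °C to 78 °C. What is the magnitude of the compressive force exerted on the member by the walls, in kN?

P ≈ 26.5 kN

If the wall were absent the member would grow by αΔT L = 17.1×10⁻⁶ × 52 × 1075 = 0.9559 mm.
After closing the 0.42 mm clearance, 0.9559 − 0.42 = 0.5359 mm of expansion remains to be suppressed by the wall.
That suppressed elongation corresponds to σ = E·Δ/L = 118×10³ × 0.5359/1075 = 58.82 MPa.
P = σA = 58.82 × 450 = 26.47 kN.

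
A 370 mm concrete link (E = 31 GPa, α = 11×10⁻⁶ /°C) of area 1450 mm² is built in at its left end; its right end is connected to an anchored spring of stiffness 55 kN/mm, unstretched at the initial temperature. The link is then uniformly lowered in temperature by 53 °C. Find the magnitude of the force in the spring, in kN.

If the spring were absent the link would shorten by αΔT L = 11×10⁻⁶ × 53 × 370 = 0.2157 mm.
Let P be the tensile force in the spring. The link extends elastically by PL/(AE) and the spring stretches by P/k; together these equal δ_free.
So P = δ_free / [L/(AE) + 1/k] = 0.2157 / [ 370/(1450×31×10³) + 1/(55×10³) ].
P = 0.2157 / 2.641×10⁻⁵ = 8167 N.

P ≈ 8.17 kN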